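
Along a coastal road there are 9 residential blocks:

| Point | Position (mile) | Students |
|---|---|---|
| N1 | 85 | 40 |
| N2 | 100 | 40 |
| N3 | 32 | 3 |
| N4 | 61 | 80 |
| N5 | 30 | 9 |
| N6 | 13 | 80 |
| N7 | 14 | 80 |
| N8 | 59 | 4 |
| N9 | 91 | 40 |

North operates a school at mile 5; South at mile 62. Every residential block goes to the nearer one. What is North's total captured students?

The indifferent point is the midpoint (5+62)/2 = 33.5; residential blocks left of it (closer to North at 5) go to North, those right go to South.
  N6 at 13 (w=80) → North
  N7 at 14 (w=80) → North
  N5 at 30 (w=9) → North
  N3 at 32 (w=3) → North
  N8 at 59 (w=4) → South
  N4 at 61 (w=80) → South
  N1 at 85 (w=40) → South
  N9 at 91 (w=40) → South
  N2 at 100 (w=40) → South
North captures 172; South captures 204.

172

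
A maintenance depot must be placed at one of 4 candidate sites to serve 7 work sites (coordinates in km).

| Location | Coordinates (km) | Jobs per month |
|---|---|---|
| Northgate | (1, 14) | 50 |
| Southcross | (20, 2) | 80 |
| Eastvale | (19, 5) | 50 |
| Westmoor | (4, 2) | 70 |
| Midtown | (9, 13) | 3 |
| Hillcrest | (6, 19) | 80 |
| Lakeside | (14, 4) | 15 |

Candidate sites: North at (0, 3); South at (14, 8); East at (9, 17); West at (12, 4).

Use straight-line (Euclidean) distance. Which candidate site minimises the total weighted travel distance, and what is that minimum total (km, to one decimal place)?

South, total 3671.9 km

Total weighted distance at each candidate:
  North (0, 3): total = 5016.1
  South (14, 8): total = 3671.9
  East (9, 17): total = 4312.5
  West (12, 4): total = 3684.7
Minimum is at South with total 3671.9 km.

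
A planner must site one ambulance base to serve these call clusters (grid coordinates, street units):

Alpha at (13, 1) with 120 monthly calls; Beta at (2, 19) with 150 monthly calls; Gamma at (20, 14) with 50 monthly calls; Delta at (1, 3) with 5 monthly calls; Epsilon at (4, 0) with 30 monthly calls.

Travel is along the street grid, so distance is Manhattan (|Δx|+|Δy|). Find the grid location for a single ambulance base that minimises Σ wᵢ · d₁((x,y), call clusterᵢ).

Manhattan distance separates: Σwᵢ(|x−xᵢ|+|y−yᵢ|) = Σwᵢ|x−xᵢ| + Σwᵢ|y−yᵢ|, so x and y are optimised independently as 1-D weighted medians.
Total weight W = 355; half = 177.5.
x-coordinate, sorted with cumulative weight:
  x=1 (Delta, w=5) cum 5
  x=2 (Beta, w=150) cum 155
  x=4 (Epsilon, w=30) cum 185  ← median
  x=13 (Alpha, w=120) cum 305
  x=20 (Gamma, w=50) cum 355
⇒ x* = 4
y-coordinate, sorted with cumulative weight:
  y=0 (Epsilon, w=30) cum 30
  y=1 (Alpha, w=120) cum 150
  y=3 (Delta, w=5) cum 155
  y=14 (Gamma, w=50) cum 205  ← median
  y=19 (Beta, w=150) cum 355
⇒ y* = 14

(4, 14)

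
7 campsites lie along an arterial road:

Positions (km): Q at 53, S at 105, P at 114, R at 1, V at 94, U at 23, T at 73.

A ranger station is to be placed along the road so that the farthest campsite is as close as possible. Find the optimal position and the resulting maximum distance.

location 57.5, max distance 56.5

The 1-center on a line is the midpoint of the two extreme points: leftmost at 1, rightmost at 114.
Optimal location = (1 + 114)/2 = 57.5; maximum distance = (114 − 1)/2 = 56.5.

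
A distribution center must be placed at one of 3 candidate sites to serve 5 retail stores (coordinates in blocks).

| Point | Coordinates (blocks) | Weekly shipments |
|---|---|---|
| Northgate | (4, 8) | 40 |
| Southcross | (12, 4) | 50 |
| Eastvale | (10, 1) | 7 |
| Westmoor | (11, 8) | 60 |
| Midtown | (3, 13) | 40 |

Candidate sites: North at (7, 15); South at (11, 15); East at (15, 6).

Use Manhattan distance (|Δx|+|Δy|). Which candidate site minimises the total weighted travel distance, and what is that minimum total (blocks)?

Total weighted distance at each candidate:
  North (7, 15): total = 2219
  South (11, 15): total = 2085
  East (15, 6): total = 1960
Minimum is at East with total 1960 blocks.

East, total 1960 blocks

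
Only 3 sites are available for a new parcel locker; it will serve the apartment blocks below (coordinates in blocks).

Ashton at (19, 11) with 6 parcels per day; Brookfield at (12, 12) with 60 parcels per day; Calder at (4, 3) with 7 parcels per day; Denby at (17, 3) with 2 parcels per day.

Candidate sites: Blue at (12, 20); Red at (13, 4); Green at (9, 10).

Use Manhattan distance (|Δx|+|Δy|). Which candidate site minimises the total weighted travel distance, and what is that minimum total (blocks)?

Green, total 480 blocks

Total weighted distance at each candidate:
  Blue (12, 20): total = 795
  Red (13, 4): total = 698
  Green (9, 10): total = 480
Minimum is at Green with total 480 blocks.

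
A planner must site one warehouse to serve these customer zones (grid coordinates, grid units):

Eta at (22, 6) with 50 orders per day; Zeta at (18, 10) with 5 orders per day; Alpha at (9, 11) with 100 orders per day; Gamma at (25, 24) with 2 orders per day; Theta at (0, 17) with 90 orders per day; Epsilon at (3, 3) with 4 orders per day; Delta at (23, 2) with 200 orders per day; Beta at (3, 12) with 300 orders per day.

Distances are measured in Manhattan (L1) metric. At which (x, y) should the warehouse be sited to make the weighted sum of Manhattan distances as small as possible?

Manhattan distance separates: Σwᵢ(|x−xᵢ|+|y−yᵢ|) = Σwᵢ|x−xᵢ| + Σwᵢ|y−yᵢ|, so x and y are optimised independently as 1-D weighted medians.
Total weight W = 751; half = 375.5.
x-coordinate, sorted with cumulative weight:
  x=0 (Theta, w=90) cum 90
  x=3 (Epsilon, w=4) cum 94
  x=3 (Beta, w=300) cum 394  ← median
  x=9 (Alpha, w=100) cum 494
  x=18 (Zeta, w=5) cum 499
  x=22 (Eta, w=50) cum 549
  x=23 (Delta, w=200) cum 749
  x=25 (Gamma, w=2) cum 751
⇒ x* = 3
y-coordinate, sorted with cumulative weight:
  y=2 (Delta, w=200) cum 200
  y=3 (Epsilon, w=4) cum 204
  y=6 (Eta, w=50) cum 254
  y=10 (Zeta, w=5) cum 259
  y=11 (Alpha, w=100) cum 359
  y=12 (Beta, w=300) cum 659  ← median
  y=17 (Theta, w=90) cum 749
  y=24 (Gamma, w=2) cum 751
⇒ y* = 12

(3, 12)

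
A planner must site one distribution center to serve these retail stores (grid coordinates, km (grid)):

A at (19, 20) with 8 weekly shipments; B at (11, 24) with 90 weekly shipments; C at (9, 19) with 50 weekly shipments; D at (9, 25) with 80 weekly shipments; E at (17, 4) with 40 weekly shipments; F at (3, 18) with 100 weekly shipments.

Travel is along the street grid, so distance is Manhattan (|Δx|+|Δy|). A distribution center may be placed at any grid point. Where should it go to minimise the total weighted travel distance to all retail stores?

(9, 19)

Manhattan distance separates: Σwᵢ(|x−xᵢ|+|y−yᵢ|) = Σwᵢ|x−xᵢ| + Σwᵢ|y−yᵢ|, so x and y are optimised independently as 1-D weighted medians.
Total weight W = 368; half = 184.
x-coordinate, sorted with cumulative weight:
  x=3 (F, w=100) cum 100
  x=9 (C, w=50) cum 150
  x=9 (D, w=80) cum 230  ← median
  x=11 (B, w=90) cum 320
  x=17 (E, w=40) cum 360
  x=19 (A, w=8) cum 368
⇒ x* = 9
y-coordinate, sorted with cumulative weight:
  y=4 (E, w=40) cum 40
  y=18 (F, w=100) cum 140
  y=19 (C, w=50) cum 190  ← median
  y=20 (A, w=8) cum 198
  y=24 (B, w=90) cum 288
  y=25 (D, w=80) cum 368
⇒ y* = 19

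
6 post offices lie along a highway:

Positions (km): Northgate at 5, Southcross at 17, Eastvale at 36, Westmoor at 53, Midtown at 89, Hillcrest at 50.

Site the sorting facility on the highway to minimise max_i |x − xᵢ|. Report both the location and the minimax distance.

location 47, max distance 42

The 1-center on a line is the midpoint of the two extreme points: leftmost at 5, rightmost at 89.
Optimal location = (5 + 89)/2 = 47; maximum distance = (89 − 5)/2 = 42.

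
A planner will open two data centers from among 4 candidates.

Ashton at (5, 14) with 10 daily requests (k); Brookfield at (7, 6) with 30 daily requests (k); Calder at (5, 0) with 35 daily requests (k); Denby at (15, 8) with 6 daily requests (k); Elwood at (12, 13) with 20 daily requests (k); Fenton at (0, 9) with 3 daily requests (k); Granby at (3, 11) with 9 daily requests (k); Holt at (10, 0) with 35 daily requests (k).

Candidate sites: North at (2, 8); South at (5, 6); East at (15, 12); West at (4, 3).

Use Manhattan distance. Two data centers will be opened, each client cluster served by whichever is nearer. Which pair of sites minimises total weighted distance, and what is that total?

{South, East}, total 926

Evaluate every pair (each demand assigned to the nearer of the two):
  {South, East}: total = 926
  {East, West}: total = 970
  {South, West}: total = 1034
  {North, South}: total = 1132
  {North, West}: total = 1148
  {North, East}: total = 1394
Best pair: {South, East} with total 926.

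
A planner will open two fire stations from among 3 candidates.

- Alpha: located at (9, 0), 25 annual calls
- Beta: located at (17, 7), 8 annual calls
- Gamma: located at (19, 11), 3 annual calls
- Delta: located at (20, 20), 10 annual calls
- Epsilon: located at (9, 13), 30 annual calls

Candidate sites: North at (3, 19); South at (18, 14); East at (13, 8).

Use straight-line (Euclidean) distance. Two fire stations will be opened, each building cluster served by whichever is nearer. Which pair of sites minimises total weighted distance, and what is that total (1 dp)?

{South, East}, total 521.4

Evaluate every pair (each demand assigned to the nearer of the two):
  {South, East}: total = 521.4
  {North, East}: total = 607.7
  {North, South}: total = 799.9
Best pair: {South, East} with total 521.4.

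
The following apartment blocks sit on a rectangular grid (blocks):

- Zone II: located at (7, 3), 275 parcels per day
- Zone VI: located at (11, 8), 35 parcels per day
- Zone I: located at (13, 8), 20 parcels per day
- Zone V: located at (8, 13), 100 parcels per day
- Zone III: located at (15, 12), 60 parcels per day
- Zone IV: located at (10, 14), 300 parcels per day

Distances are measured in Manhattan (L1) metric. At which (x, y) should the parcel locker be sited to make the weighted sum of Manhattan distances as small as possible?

(10, 13)

Manhattan distance separates: Σwᵢ(|x−xᵢ|+|y−yᵢ|) = Σwᵢ|x−xᵢ| + Σwᵢ|y−yᵢ|, so x and y are optimised independently as 1-D weighted medians.
Total weight W = 790; half = 395.
x-coordinate, sorted with cumulative weight:
  x=7 (Zone II, w=275) cum 275
  x=8 (Zone V, w=100) cum 375
  x=10 (Zone IV, w=300) cum 675  ← median
  x=11 (Zone VI, w=35) cum 710
  x=13 (Zone I, w=20) cum 730
  x=15 (Zone III, w=60) cum 790
⇒ x* = 10
y-coordinate, sorted with cumulative weight:
  y=3 (Zone II, w=275) cum 275
  y=8 (Zone VI, w=35) cum 310
  y=8 (Zone I, w=20) cum 330
  y=12 (Zone III, w=60) cum 390
  y=13 (Zone V, w=100) cum 490  ← median
  y=14 (Zone IV, w=300) cum 790
⇒ y* = 13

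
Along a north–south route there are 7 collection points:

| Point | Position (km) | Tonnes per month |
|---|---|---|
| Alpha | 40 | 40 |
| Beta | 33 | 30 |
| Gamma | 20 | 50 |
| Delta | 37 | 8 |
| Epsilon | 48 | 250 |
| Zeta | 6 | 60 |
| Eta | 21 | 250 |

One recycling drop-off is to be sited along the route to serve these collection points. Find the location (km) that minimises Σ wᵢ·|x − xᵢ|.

For a sum of weighted absolute distances on a line, the optimum is the weighted median (not the mean). Total weight W = 688; half-weight = 344.
Sort by position and accumulate weight:
  km 6 (Zeta, w=60) → cum 60
  km 20 (Gamma, w=50) → cum 110
  km 21 (Eta, w=250) → cum 360  ≥ 344 → median here
  km 33 (Beta, w=30) → cum 390
  km 37 (Delta, w=8) → cum 398
  km 40 (Alpha, w=40) → cum 438
  km 48 (Epsilon, w=250) → cum 688
Optimal location: km 21.

x = 21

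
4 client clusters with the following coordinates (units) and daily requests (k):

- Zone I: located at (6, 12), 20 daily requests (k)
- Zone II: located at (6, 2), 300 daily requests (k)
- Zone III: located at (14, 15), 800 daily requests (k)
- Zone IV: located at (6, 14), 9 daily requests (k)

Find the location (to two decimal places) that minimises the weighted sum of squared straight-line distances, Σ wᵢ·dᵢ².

The minimiser of Σwᵢ‖p−pᵢ‖² is the weighted centroid p* = (Σwᵢpᵢ)/(Σwᵢ).
Σwᵢ = 1129.
Σwᵢxᵢ = 20·6 + 300·6 + 800·14 + 9·6 = 13174.
Σwᵢyᵢ = 20·12 + 300·2 + 800·15 + 9·14 = 12966.
x* = 13174/1129 = 11.67, y* = 12966/1129 = 11.48.

(11.67, 11.48)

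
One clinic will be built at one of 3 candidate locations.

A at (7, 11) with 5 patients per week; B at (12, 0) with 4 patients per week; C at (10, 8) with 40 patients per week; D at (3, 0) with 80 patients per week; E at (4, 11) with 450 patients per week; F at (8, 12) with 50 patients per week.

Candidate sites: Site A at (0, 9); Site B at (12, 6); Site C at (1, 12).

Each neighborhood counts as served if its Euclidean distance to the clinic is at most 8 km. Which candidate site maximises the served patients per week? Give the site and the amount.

Site C, covering 505

Coverage radius r = 8 km; a point is covered iff (Δx)²+(Δy)² ≤ 8² = 64.
  Site A (0, 9): covers {A, E} → 455
  Site B (12, 6): covers {A, B, C, F} → 99
  Site C (1, 12): covers {A, E, F} → 505
Maximum coverage at Site C: 505 patients per week.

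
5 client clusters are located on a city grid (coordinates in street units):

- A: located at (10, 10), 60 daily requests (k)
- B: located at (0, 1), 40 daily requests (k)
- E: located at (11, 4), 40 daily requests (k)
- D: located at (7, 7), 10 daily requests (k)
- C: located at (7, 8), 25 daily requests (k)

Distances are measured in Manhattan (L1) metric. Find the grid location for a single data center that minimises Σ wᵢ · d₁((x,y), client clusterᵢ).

(10, 7)

Manhattan distance separates: Σwᵢ(|x−xᵢ|+|y−yᵢ|) = Σwᵢ|x−xᵢ| + Σwᵢ|y−yᵢ|, so x and y are optimised independently as 1-D weighted medians.
Total weight W = 175; half = 87.5.
x-coordinate, sorted with cumulative weight:
  x=0 (B, w=40) cum 40
  x=7 (D, w=10) cum 50
  x=7 (C, w=25) cum 75
  x=10 (A, w=60) cum 135  ← median
  x=11 (E, w=40) cum 175
⇒ x* = 10
y-coordinate, sorted with cumulative weight:
  y=1 (B, w=40) cum 40
  y=4 (E, w=40) cum 80
  y=7 (D, w=10) cum 90  ← median
  y=8 (C, w=25) cum 115
  y=10 (A, w=60) cum 175
⇒ y* = 7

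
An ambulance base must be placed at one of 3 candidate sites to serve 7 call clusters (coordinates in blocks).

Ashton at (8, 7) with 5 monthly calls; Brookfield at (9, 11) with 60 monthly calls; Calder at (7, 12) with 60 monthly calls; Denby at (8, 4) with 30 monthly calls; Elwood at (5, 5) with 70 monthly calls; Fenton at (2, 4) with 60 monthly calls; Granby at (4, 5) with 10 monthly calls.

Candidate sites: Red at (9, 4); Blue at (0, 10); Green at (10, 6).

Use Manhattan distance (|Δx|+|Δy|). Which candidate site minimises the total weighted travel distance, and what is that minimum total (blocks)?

Red, total 1900 blocks

Total weighted distance at each candidate:
  Red (9, 4): total = 1900
  Blue (0, 10): total = 2885
  Green (10, 6): total = 2125
Minimum is at Red with total 1900 blocks.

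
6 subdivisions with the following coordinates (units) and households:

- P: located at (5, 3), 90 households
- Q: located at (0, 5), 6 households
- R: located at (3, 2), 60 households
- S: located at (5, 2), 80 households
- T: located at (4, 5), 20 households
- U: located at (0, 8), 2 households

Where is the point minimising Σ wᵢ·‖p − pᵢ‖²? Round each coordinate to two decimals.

The minimiser of Σwᵢ‖p−pᵢ‖² is the weighted centroid p* = (Σwᵢpᵢ)/(Σwᵢ).
Σwᵢ = 258.
Σwᵢxᵢ = 90·5 + 6·0 + 60·3 + 80·5 + 20·4 + 2·0 = 1110.
Σwᵢyᵢ = 90·3 + 6·5 + 60·2 + 80·2 + 20·5 + 2·8 = 696.
x* = 1110/258 = 4.30, y* = 696/258 = 2.70.

(4.30, 2.70)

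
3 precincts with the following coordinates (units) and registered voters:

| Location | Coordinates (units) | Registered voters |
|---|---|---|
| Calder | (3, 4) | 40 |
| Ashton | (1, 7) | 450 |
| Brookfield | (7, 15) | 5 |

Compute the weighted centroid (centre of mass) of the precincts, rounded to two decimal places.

The minimiser of Σwᵢ‖p−pᵢ‖² is the weighted centroid p* = (Σwᵢpᵢ)/(Σwᵢ).
Σwᵢ = 495.
Σwᵢxᵢ = 40·3 + 450·1 + 5·7 = 605.
Σwᵢyᵢ = 40·4 + 450·7 + 5·15 = 3385.
x* = 605/495 = 1.22, y* = 3385/495 = 6.84.

(1.22, 6.84)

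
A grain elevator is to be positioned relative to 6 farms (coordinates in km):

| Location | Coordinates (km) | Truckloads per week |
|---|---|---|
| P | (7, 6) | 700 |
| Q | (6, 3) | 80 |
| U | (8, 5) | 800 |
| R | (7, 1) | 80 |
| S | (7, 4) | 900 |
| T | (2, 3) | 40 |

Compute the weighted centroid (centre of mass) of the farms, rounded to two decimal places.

The minimiser of Σwᵢ‖p−pᵢ‖² is the weighted centroid p* = (Σwᵢpᵢ)/(Σwᵢ).
Σwᵢ = 2600.
Σwᵢxᵢ = 700·7 + 80·6 + 800·8 + 80·7 + 900·7 + 40·2 = 18720.
Σwᵢyᵢ = 700·6 + 80·3 + 800·5 + 80·1 + 900·4 + 40·3 = 12240.
x* = 18720/2600 = 7.20, y* = 12240/2600 = 4.71.

(7.20, 4.71)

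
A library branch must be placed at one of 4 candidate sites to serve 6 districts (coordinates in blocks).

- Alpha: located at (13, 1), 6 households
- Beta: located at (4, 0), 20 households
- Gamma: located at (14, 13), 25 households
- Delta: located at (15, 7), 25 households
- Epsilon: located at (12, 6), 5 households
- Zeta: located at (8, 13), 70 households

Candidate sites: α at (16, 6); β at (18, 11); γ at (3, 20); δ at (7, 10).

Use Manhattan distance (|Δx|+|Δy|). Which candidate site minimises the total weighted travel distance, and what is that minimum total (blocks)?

Total weighted distance at each candidate:
  α (16, 6): total = 1753
  β (18, 11): total = 1810
  γ (3, 20): total = 2624
  δ (7, 10): total = 1200
Minimum is at δ with total 1200 blocks.

δ, total 1200 blocks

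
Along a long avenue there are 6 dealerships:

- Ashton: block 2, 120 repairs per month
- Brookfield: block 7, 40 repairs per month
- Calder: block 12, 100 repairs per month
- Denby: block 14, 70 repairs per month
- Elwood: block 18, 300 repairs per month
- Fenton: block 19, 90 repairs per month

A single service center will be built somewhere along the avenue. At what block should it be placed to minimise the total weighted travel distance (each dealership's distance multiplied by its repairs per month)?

For a sum of weighted absolute distances on a line, the optimum is the weighted median (not the mean). Total weight W = 720; half-weight = 360.
Sort by position and accumulate weight:
  block 2 (Ashton, w=120) → cum 120
  block 7 (Brookfield, w=40) → cum 160
  block 12 (Calder, w=100) → cum 260
  block 14 (Denby, w=70) → cum 330
  block 18 (Elwood, w=300) → cum 630  ≥ 360 → median here
  block 19 (Fenton, w=90) → cum 720
Optimal location: block 18.

x = 18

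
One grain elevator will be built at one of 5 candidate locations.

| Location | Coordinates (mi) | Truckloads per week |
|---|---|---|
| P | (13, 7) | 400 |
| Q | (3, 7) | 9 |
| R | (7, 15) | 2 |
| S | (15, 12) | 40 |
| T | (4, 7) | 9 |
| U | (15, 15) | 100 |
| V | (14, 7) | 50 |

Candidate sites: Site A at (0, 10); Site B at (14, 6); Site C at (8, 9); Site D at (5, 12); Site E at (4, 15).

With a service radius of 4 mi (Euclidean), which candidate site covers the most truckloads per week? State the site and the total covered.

Site B, covering 450

Coverage radius r = 4 mi; a point is covered iff (Δx)²+(Δy)² ≤ 4² = 16.
  Site A (0, 10): covers {none} → 0
  Site B (14, 6): covers {P, V} → 450
  Site C (8, 9): covers {none} → 0
  Site D (5, 12): covers {R} → 2
  Site E (4, 15): covers {R} → 2
Maximum coverage at Site B: 450 truckloads per week.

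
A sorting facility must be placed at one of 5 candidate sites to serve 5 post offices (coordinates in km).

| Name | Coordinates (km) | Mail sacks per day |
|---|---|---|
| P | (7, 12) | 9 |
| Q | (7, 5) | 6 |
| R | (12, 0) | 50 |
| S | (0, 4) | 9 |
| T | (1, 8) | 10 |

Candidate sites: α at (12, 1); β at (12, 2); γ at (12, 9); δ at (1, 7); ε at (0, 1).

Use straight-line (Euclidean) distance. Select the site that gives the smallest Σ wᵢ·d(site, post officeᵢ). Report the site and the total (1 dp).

Total weighted distance at each candidate:
  α (12, 1): total = 438.9
  β (12, 2): total = 470.4
  γ (12, 9): total = 768.4
  δ (1, 7): total = 798.6
  ε (0, 1): total = 865.5
Minimum is at α with total 438.9 km.

α, total 438.9 km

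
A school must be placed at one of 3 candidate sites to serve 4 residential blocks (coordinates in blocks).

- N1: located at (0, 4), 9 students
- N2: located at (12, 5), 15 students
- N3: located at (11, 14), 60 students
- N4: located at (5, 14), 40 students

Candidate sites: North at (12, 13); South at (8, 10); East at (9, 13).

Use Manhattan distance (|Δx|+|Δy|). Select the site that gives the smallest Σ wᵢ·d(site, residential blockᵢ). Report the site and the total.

East, total 707 blocks

Total weighted distance at each candidate:
  North (12, 13): total = 749
  South (8, 10): total = 961
  East (9, 13): total = 707
Minimum is at East with total 707 blocks.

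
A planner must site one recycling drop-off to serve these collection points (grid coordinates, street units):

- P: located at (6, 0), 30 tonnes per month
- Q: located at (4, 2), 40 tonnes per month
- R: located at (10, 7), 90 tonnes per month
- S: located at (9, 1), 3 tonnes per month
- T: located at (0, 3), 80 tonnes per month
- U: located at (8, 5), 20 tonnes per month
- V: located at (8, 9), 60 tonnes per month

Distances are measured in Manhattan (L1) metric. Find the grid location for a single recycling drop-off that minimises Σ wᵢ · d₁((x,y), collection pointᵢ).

Manhattan distance separates: Σwᵢ(|x−xᵢ|+|y−yᵢ|) = Σwᵢ|x−xᵢ| + Σwᵢ|y−yᵢ|, so x and y are optimised independently as 1-D weighted medians.
Total weight W = 323; half = 161.5.
x-coordinate, sorted with cumulative weight:
  x=0 (T, w=80) cum 80
  x=4 (Q, w=40) cum 120
  x=6 (P, w=30) cum 150
  x=8 (U, w=20) cum 170  ← median
  x=8 (V, w=60) cum 230
  x=9 (S, w=3) cum 233
  x=10 (R, w=90) cum 323
⇒ x* = 8
y-coordinate, sorted with cumulative weight:
  y=0 (P, w=30) cum 30
  y=1 (S, w=3) cum 33
  y=2 (Q, w=40) cum 73
  y=3 (T, w=80) cum 153
  y=5 (U, w=20) cum 173  ← median
  y=7 (R, w=90) cum 263
  y=9 (V, w=60) cum 323
⇒ y* = 5

(8, 5)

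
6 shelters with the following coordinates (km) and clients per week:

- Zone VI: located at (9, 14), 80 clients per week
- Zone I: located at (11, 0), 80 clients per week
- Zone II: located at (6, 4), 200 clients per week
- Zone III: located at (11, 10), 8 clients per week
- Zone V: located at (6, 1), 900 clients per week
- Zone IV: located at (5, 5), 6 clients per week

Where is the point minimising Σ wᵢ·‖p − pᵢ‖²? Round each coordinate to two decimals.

(6.53, 2.30)

The minimiser of Σwᵢ‖p−pᵢ‖² is the weighted centroid p* = (Σwᵢpᵢ)/(Σwᵢ).
Σwᵢ = 1274.
Σwᵢxᵢ = 80·9 + 80·11 + 200·6 + 8·11 + 900·6 + 6·5 = 8318.
Σwᵢyᵢ = 80·14 + 80·0 + 200·4 + 8·10 + 900·1 + 6·5 = 2930.
x* = 8318/1274 = 6.53, y* = 2930/1274 = 2.30.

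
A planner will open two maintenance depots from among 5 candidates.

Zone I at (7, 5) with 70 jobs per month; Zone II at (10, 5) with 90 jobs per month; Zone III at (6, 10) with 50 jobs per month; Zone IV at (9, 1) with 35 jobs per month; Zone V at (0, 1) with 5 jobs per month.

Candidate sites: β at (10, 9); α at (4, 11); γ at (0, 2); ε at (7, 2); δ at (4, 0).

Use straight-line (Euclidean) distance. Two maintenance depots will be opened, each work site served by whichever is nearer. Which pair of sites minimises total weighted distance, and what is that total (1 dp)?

Evaluate every pair (each demand assigned to the nearer of the two):
  {α, ε}: total = 817.3
  {β, ε}: total = 889.8
  {γ, ε}: total = 1078.2
  {ε, δ}: total = 1093.8
  {β, δ}: total = 1115.2
  {β, α}: total = 1157.8
  {β, γ}: total = 1203.3
  {α, δ}: total = 1422.0
  {α, γ}: total = 1667.0
  {γ, δ}: total = 1794.6
Best pair: {α, ε} with total 817.3.

{α, ε}, total 817.3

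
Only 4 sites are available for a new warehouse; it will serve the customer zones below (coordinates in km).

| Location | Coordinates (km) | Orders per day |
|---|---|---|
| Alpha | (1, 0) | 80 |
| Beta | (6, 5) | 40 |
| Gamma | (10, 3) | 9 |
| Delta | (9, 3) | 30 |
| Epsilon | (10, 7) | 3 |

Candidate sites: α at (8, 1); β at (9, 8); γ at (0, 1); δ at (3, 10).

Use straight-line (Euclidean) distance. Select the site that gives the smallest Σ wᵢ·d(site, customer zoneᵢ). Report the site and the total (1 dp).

Total weighted distance at each candidate:
  α (8, 1): total = 856.1
  β (9, 8): total = 1274.9
  γ (0, 1): total = 804.9
  δ (3, 10): total = 1437.6
Minimum is at γ with total 804.9 km.

γ, total 804.9 km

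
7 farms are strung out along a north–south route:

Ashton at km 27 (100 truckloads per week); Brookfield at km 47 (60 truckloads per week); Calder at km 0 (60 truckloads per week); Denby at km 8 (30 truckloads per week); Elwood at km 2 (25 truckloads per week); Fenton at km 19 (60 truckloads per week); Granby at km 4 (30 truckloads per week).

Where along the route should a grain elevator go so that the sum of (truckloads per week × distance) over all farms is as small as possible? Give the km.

x = 19

For a sum of weighted absolute distances on a line, the optimum is the weighted median (not the mean). Total weight W = 365; half-weight = 182.5.
Sort by position and accumulate weight:
  km 0 (Calder, w=60) → cum 60
  km 2 (Elwood, w=25) → cum 85
  km 4 (Granby, w=30) → cum 115
  km 8 (Denby, w=30) → cum 145
  km 19 (Fenton, w=60) → cum 205  ≥ 182.5 → median here
  km 27 (Ashton, w=100) → cum 305
  km 47 (Brookfield, w=60) → cum 365
Optimal location: km 19.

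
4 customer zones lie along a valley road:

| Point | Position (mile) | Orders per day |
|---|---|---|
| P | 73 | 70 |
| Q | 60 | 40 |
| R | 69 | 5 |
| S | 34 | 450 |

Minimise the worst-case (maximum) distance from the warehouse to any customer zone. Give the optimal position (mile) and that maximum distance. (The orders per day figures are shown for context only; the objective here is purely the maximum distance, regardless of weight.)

The 1-center on a line is the midpoint of the two extreme points: leftmost at 34, rightmost at 73.
Optimal location = (34 + 73)/2 = 53.5; maximum distance = (73 − 34)/2 = 19.5.

location 53.5, max distance 19.5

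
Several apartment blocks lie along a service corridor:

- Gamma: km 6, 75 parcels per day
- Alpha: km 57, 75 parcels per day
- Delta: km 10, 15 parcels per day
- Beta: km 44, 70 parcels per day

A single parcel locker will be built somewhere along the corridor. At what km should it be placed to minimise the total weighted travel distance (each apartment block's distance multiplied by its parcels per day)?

x = 44

For a sum of weighted absolute distances on a line, the optimum is the weighted median (not the mean). Total weight W = 235; half-weight = 117.5.
Sort by position and accumulate weight:
  km 6 (Gamma, w=75) → cum 75
  km 10 (Delta, w=15) → cum 90
  km 44 (Beta, w=70) → cum 160  ≥ 117.5 → median here
  km 57 (Alpha, w=75) → cum 235
Optimal location: km 44.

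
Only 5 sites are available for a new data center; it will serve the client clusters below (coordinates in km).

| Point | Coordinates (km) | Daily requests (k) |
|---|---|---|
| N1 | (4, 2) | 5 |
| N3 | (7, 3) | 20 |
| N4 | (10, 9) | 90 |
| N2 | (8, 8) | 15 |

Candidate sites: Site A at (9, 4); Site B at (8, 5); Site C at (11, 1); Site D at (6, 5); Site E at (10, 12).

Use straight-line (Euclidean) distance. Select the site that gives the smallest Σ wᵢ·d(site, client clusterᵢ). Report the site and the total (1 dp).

Site B, total 517.2 km

Total weighted distance at each candidate:
  Site A (9, 4): total = 592.4
  Site B (8, 5): total = 517.2
  Site C (11, 1): total = 964.6
  Site D (6, 5): total = 625.9
  Site E (10, 12): total = 585.1
Minimum is at Site B with total 517.2 km.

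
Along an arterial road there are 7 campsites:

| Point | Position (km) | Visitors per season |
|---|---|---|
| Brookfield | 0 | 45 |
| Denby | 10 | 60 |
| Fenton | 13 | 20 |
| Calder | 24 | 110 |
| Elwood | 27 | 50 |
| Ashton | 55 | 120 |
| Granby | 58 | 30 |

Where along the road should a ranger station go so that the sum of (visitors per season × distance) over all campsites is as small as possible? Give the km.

For a sum of weighted absolute distances on a line, the optimum is the weighted median (not the mean). Total weight W = 435; half-weight = 217.5.
Sort by position and accumulate weight:
  km 0 (Brookfield, w=45) → cum 45
  km 10 (Denby, w=60) → cum 105
  km 13 (Fenton, w=20) → cum 125
  km 24 (Calder, w=110) → cum 235  ≥ 217.5 → median here
  km 27 (Elwood, w=50) → cum 285
  km 55 (Ashton, w=120) → cum 405
  km 58 (Granby, w=30) → cum 435
Optimal location: km 24.

x = 24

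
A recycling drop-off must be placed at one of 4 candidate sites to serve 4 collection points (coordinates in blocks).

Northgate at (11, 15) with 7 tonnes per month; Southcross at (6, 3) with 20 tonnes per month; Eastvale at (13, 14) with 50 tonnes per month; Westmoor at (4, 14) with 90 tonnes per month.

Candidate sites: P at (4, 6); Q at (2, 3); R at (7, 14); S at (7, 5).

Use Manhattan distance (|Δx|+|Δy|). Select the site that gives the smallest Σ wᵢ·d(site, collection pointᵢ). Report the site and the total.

R, total 845 blocks

Total weighted distance at each candidate:
  P (4, 6): total = 1782
  Q (2, 3): total = 2497
  R (7, 14): total = 845
  S (7, 5): total = 1988
Minimum is at R with total 845 blocks.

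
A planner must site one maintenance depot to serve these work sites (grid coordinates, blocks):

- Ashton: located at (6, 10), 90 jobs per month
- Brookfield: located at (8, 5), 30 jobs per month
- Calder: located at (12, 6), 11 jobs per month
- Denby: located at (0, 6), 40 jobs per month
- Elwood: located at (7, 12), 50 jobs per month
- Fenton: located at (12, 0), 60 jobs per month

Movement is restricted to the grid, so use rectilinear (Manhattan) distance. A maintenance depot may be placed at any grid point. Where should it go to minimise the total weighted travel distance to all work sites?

(7, 6)

Manhattan distance separates: Σwᵢ(|x−xᵢ|+|y−yᵢ|) = Σwᵢ|x−xᵢ| + Σwᵢ|y−yᵢ|, so x and y are optimised independently as 1-D weighted medians.
Total weight W = 281; half = 140.5.
x-coordinate, sorted with cumulative weight:
  x=0 (Denby, w=40) cum 40
  x=6 (Ashton, w=90) cum 130
  x=7 (Elwood, w=50) cum 180  ← median
  x=8 (Brookfield, w=30) cum 210
  x=12 (Calder, w=11) cum 221
  x=12 (Fenton, w=60) cum 281
⇒ x* = 7
y-coordinate, sorted with cumulative weight:
  y=0 (Fenton, w=60) cum 60
  y=5 (Brookfield, w=30) cum 90
  y=6 (Calder, w=11) cum 101
  y=6 (Denby, w=40) cum 141  ← median
  y=10 (Ashton, w=90) cum 231
  y=12 (Elwood, w=50) cum 281
⇒ y* = 6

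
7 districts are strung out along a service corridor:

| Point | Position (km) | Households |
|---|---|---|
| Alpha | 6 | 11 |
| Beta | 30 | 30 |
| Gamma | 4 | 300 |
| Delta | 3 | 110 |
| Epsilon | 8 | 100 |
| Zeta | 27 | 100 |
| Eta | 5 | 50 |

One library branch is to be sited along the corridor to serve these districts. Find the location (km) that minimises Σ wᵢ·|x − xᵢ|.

For a sum of weighted absolute distances on a line, the optimum is the weighted median (not the mean). Total weight W = 701; half-weight = 350.5.
Sort by position and accumulate weight:
  km 3 (Delta, w=110) → cum 110
  km 4 (Gamma, w=300) → cum 410  ≥ 350.5 → median here
  km 5 (Eta, w=50) → cum 460
  km 6 (Alpha, w=11) → cum 471
  km 8 (Epsilon, w=100) → cum 571
  km 27 (Zeta, w=100) → cum 671
  km 30 (Beta, w=30) → cum 701
Optimal location: km 4.

x = 4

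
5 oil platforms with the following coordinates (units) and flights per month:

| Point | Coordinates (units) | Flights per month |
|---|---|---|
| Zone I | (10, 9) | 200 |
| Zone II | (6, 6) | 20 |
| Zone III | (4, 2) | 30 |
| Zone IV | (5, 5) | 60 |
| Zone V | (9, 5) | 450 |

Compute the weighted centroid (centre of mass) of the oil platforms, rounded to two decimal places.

The minimiser of Σwᵢ‖p−pᵢ‖² is the weighted centroid p* = (Σwᵢpᵢ)/(Σwᵢ).
Σwᵢ = 760.
Σwᵢxᵢ = 200·10 + 20·6 + 30·4 + 60·5 + 450·9 = 6590.
Σwᵢyᵢ = 200·9 + 20·6 + 30·2 + 60·5 + 450·5 = 4530.
x* = 6590/760 = 8.67, y* = 4530/760 = 5.96.

(8.67, 5.96)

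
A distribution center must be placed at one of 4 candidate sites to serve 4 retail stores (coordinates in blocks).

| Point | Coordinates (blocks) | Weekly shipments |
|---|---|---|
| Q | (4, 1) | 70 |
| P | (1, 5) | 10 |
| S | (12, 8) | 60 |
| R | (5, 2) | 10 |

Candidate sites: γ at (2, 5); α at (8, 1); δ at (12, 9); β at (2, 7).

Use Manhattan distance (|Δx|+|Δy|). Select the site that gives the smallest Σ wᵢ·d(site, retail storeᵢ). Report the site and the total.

Total weighted distance at each candidate:
  γ (2, 5): total = 1270
  α (8, 1): total = 1090
  δ (12, 9): total = 1470
  β (2, 7): total = 1330
Minimum is at α with total 1090 blocks.

α, total 1090 blocks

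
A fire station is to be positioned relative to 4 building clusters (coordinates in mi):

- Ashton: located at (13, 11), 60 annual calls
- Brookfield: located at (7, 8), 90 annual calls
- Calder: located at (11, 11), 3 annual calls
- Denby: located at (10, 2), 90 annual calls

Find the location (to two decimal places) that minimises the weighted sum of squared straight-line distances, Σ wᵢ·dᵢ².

(9.64, 6.56)

The minimiser of Σwᵢ‖p−pᵢ‖² is the weighted centroid p* = (Σwᵢpᵢ)/(Σwᵢ).
Σwᵢ = 243.
Σwᵢxᵢ = 60·13 + 90·7 + 3·11 + 90·10 = 2343.
Σwᵢyᵢ = 60·11 + 90·8 + 3·11 + 90·2 = 1593.
x* = 2343/243 = 9.64, y* = 1593/243 = 6.56.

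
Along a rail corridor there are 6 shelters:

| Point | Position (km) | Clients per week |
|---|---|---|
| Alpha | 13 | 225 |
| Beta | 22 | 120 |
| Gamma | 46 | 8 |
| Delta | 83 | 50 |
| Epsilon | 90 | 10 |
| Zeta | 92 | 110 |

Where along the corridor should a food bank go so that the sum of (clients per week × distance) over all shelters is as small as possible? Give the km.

For a sum of weighted absolute distances on a line, the optimum is the weighted median (not the mean). Total weight W = 523; half-weight = 261.5.
Sort by position and accumulate weight:
  km 13 (Alpha, w=225) → cum 225
  km 22 (Beta, w=120) → cum 345  ≥ 261.5 → median here
  km 46 (Gamma, w=8) → cum 353
  km 83 (Delta, w=50) → cum 403
  km 90 (Epsilon, w=10) → cum 413
  km 92 (Zeta, w=110) → cum 523
Optimal location: km 22.

x = 22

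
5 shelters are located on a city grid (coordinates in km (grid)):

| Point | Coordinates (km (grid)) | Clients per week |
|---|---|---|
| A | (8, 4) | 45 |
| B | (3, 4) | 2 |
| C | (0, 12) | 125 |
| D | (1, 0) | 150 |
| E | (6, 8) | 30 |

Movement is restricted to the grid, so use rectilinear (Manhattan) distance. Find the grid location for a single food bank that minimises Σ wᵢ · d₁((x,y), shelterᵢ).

(1, 4)

Manhattan distance separates: Σwᵢ(|x−xᵢ|+|y−yᵢ|) = Σwᵢ|x−xᵢ| + Σwᵢ|y−yᵢ|, so x and y are optimised independently as 1-D weighted medians.
Total weight W = 352; half = 176.
x-coordinate, sorted with cumulative weight:
  x=0 (C, w=125) cum 125
  x=1 (D, w=150) cum 275  ← median
  x=3 (B, w=2) cum 277
  x=6 (E, w=30) cum 307
  x=8 (A, w=45) cum 352
⇒ x* = 1
y-coordinate, sorted with cumulative weight:
  y=0 (D, w=150) cum 150
  y=4 (A, w=45) cum 195  ← median
  y=4 (B, w=2) cum 197
  y=8 (E, w=30) cum 227
  y=12 (C, w=125) cum 352
⇒ y* = 4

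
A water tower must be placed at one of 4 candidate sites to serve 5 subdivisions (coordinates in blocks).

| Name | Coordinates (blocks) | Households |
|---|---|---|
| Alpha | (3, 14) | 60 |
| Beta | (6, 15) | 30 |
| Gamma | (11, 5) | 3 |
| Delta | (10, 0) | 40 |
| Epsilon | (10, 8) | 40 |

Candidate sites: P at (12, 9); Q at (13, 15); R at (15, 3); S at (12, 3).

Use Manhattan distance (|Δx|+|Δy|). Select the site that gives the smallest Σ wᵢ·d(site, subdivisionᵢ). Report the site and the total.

Total weighted distance at each candidate:
  P (12, 9): total = 1775
  Q (13, 15): total = 2026
  R (15, 3): total = 2748
  S (12, 3): total = 2229
Minimum is at P with total 1775 blocks.

P, total 1775 blocks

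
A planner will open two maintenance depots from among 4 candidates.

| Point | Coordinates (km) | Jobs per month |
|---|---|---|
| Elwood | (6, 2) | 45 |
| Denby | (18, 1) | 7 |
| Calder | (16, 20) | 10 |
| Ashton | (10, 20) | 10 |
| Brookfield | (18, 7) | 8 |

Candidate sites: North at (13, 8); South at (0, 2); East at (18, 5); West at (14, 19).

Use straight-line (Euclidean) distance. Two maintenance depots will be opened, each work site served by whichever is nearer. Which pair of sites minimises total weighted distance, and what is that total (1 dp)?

{South, West}, total 561.0

Evaluate every pair (each demand assigned to the nearer of the two):
  {South, West}: total = 561.0
  {North, West}: total = 579.5
  {North, South}: total = 618.4
  {South, East}: total = 635.3
  {East, West}: total = 664.2
  {North, East}: total = 706.3
Best pair: {South, West} with total 561.0.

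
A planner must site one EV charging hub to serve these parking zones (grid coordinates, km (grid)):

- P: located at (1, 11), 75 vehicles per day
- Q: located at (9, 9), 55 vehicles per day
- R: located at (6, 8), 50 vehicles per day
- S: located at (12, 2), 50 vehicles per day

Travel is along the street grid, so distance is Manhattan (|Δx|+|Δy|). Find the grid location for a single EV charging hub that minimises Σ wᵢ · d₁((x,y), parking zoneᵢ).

(6, 9)

Manhattan distance separates: Σwᵢ(|x−xᵢ|+|y−yᵢ|) = Σwᵢ|x−xᵢ| + Σwᵢ|y−yᵢ|, so x and y are optimised independently as 1-D weighted medians.
Total weight W = 230; half = 115.
x-coordinate, sorted with cumulative weight:
  x=1 (P, w=75) cum 75
  x=6 (R, w=50) cum 125  ← median
  x=9 (Q, w=55) cum 180
  x=12 (S, w=50) cum 230
⇒ x* = 6
y-coordinate, sorted with cumulative weight:
  y=2 (S, w=50) cum 50
  y=8 (R, w=50) cum 100
  y=9 (Q, w=55) cum 155  ← median
  y=11 (P, w=75) cum 230
⇒ y* = 9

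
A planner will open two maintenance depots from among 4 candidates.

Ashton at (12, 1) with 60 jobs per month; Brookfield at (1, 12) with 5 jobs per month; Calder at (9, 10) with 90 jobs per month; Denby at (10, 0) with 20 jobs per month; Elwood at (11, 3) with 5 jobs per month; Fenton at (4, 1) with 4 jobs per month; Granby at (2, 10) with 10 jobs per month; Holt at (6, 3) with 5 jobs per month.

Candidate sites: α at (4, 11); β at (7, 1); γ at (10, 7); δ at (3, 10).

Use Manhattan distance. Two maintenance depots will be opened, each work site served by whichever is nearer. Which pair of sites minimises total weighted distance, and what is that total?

Evaluate every pair (each demand assigned to the nearer of the two):
  {β, γ}: total = 972
  {β, δ}: total = 1007
  {α, β}: total = 1027
  {γ, δ}: total = 1115
  {α, γ}: total = 1135
  {α, δ}: total = 2155
Best pair: {β, γ} with total 972.

{β, γ}, total 972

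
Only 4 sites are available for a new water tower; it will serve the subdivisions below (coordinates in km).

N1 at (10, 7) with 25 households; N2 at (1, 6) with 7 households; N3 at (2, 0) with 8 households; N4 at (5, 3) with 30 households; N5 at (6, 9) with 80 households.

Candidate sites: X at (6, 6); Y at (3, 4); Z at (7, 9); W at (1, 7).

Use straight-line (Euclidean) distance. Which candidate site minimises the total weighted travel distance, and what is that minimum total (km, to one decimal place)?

Total weighted distance at each candidate:
  X (6, 6): total = 530.6
  Y (3, 4): total = 776.7
  Z (7, 9): total = 489.2
  W (1, 7): total = 889.1
Minimum is at Z with total 489.2 km.

Z, total 489.2 km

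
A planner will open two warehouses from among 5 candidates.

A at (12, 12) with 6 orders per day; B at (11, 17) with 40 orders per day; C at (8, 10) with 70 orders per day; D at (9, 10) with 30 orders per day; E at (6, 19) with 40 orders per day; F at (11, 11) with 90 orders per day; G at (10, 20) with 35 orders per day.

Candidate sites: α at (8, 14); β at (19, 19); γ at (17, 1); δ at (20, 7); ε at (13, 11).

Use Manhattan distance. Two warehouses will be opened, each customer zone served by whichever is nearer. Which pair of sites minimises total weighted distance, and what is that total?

Evaluate every pair (each demand assigned to the nearer of the two):
  {α, ε}: total = 1422
  {α, β}: total = 1806
  {α, γ}: total = 1806
  {α, δ}: total = 1806
  {β, ε}: total = 1952
  {γ, ε}: total = 2102
  {δ, ε}: total = 2102
  {β, δ}: total = 3988
  {β, γ}: total = 4564
  {γ, δ}: total = 5323
Best pair: {α, ε} with total 1422.

{α, ε}, total 1422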